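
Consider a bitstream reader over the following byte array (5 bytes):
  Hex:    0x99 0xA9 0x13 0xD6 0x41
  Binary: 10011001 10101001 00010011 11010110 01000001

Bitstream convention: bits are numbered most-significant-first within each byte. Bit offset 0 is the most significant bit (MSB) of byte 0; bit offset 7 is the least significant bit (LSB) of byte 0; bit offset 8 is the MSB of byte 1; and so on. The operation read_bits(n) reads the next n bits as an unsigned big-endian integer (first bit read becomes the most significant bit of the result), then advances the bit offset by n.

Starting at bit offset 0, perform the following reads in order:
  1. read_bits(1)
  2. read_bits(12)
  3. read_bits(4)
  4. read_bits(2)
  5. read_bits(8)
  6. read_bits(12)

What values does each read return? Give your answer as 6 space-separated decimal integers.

Answer: 1 821 2 0 158 2848

Derivation:
Read 1: bits[0:1] width=1 -> value=1 (bin 1); offset now 1 = byte 0 bit 1; 39 bits remain
Read 2: bits[1:13] width=12 -> value=821 (bin 001100110101); offset now 13 = byte 1 bit 5; 27 bits remain
Read 3: bits[13:17] width=4 -> value=2 (bin 0010); offset now 17 = byte 2 bit 1; 23 bits remain
Read 4: bits[17:19] width=2 -> value=0 (bin 00); offset now 19 = byte 2 bit 3; 21 bits remain
Read 5: bits[19:27] width=8 -> value=158 (bin 10011110); offset now 27 = byte 3 bit 3; 13 bits remain
Read 6: bits[27:39] width=12 -> value=2848 (bin 101100100000); offset now 39 = byte 4 bit 7; 1 bits remain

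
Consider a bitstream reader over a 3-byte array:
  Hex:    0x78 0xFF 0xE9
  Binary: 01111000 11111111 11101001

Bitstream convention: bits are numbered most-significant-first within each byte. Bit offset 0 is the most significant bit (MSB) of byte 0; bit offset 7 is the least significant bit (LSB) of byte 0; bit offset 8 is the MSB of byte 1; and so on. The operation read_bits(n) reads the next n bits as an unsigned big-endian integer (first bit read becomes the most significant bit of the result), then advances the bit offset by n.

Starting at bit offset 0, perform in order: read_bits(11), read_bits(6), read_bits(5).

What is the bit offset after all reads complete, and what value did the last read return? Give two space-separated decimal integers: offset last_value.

Answer: 22 26

Derivation:
Read 1: bits[0:11] width=11 -> value=967 (bin 01111000111); offset now 11 = byte 1 bit 3; 13 bits remain
Read 2: bits[11:17] width=6 -> value=63 (bin 111111); offset now 17 = byte 2 bit 1; 7 bits remain
Read 3: bits[17:22] width=5 -> value=26 (bin 11010); offset now 22 = byte 2 bit 6; 2 bits remain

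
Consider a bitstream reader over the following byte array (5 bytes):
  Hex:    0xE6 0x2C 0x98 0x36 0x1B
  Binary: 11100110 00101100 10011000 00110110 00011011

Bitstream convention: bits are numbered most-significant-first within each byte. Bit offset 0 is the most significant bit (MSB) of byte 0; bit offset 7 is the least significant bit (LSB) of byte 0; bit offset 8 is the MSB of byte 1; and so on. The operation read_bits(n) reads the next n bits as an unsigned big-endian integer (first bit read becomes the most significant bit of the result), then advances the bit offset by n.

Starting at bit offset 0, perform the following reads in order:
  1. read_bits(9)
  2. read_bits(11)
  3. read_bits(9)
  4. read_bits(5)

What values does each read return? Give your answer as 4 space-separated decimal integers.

Answer: 460 713 262 24

Derivation:
Read 1: bits[0:9] width=9 -> value=460 (bin 111001100); offset now 9 = byte 1 bit 1; 31 bits remain
Read 2: bits[9:20] width=11 -> value=713 (bin 01011001001); offset now 20 = byte 2 bit 4; 20 bits remain
Read 3: bits[20:29] width=9 -> value=262 (bin 100000110); offset now 29 = byte 3 bit 5; 11 bits remain
Read 4: bits[29:34] width=5 -> value=24 (bin 11000); offset now 34 = byte 4 bit 2; 6 bits remain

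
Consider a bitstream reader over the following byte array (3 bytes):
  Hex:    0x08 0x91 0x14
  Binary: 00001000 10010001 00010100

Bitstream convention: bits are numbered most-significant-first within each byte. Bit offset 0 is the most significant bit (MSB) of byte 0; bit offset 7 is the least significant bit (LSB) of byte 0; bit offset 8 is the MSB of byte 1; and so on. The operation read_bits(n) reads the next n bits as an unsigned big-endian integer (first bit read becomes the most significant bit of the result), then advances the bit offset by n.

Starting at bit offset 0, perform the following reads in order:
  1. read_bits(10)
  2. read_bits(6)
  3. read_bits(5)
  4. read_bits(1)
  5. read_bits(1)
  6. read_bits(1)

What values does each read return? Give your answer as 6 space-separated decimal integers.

Answer: 34 17 2 1 0 0

Derivation:
Read 1: bits[0:10] width=10 -> value=34 (bin 0000100010); offset now 10 = byte 1 bit 2; 14 bits remain
Read 2: bits[10:16] width=6 -> value=17 (bin 010001); offset now 16 = byte 2 bit 0; 8 bits remain
Read 3: bits[16:21] width=5 -> value=2 (bin 00010); offset now 21 = byte 2 bit 5; 3 bits remain
Read 4: bits[21:22] width=1 -> value=1 (bin 1); offset now 22 = byte 2 bit 6; 2 bits remain
Read 5: bits[22:23] width=1 -> value=0 (bin 0); offset now 23 = byte 2 bit 7; 1 bits remain
Read 6: bits[23:24] width=1 -> value=0 (bin 0); offset now 24 = byte 3 bit 0; 0 bits remain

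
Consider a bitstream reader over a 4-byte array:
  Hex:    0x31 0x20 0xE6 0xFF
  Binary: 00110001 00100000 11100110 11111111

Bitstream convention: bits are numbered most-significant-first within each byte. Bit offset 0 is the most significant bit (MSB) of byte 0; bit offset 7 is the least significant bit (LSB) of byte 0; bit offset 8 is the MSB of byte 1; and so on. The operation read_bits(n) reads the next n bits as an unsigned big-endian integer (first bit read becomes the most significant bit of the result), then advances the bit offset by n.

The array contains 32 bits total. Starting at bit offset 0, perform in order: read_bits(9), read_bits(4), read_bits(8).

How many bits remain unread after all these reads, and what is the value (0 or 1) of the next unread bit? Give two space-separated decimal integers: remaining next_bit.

Answer: 11 1

Derivation:
Read 1: bits[0:9] width=9 -> value=98 (bin 001100010); offset now 9 = byte 1 bit 1; 23 bits remain
Read 2: bits[9:13] width=4 -> value=4 (bin 0100); offset now 13 = byte 1 bit 5; 19 bits remain
Read 3: bits[13:21] width=8 -> value=28 (bin 00011100); offset now 21 = byte 2 bit 5; 11 bits remain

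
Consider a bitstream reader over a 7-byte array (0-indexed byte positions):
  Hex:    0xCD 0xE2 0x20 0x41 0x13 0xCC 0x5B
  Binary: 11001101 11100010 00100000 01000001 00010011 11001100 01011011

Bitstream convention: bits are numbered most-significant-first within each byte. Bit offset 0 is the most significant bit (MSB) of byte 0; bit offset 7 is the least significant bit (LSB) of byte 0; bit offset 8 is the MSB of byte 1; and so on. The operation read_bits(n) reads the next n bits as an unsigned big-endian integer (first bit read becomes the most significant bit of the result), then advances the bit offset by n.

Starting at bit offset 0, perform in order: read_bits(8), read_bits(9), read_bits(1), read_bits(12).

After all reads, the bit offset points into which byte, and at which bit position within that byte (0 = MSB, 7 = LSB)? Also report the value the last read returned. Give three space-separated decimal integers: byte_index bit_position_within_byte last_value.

Read 1: bits[0:8] width=8 -> value=205 (bin 11001101); offset now 8 = byte 1 bit 0; 48 bits remain
Read 2: bits[8:17] width=9 -> value=452 (bin 111000100); offset now 17 = byte 2 bit 1; 39 bits remain
Read 3: bits[17:18] width=1 -> value=0 (bin 0); offset now 18 = byte 2 bit 2; 38 bits remain
Read 4: bits[18:30] width=12 -> value=2064 (bin 100000010000); offset now 30 = byte 3 bit 6; 26 bits remain

Answer: 3 6 2064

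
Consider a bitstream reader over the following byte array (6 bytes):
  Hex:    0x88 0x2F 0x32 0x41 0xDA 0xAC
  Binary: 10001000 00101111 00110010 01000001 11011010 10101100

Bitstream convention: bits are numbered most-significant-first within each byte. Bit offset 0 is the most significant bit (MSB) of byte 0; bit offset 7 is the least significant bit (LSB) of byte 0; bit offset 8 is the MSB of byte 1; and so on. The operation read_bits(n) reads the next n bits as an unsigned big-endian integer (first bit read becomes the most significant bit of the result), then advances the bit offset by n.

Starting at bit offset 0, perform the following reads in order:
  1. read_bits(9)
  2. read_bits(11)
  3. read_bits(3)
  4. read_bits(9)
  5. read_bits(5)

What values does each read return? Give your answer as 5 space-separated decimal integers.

Read 1: bits[0:9] width=9 -> value=272 (bin 100010000); offset now 9 = byte 1 bit 1; 39 bits remain
Read 2: bits[9:20] width=11 -> value=755 (bin 01011110011); offset now 20 = byte 2 bit 4; 28 bits remain
Read 3: bits[20:23] width=3 -> value=1 (bin 001); offset now 23 = byte 2 bit 7; 25 bits remain
Read 4: bits[23:32] width=9 -> value=65 (bin 001000001); offset now 32 = byte 4 bit 0; 16 bits remain
Read 5: bits[32:37] width=5 -> value=27 (bin 11011); offset now 37 = byte 4 bit 5; 11 bits remain

Answer: 272 755 1 65 27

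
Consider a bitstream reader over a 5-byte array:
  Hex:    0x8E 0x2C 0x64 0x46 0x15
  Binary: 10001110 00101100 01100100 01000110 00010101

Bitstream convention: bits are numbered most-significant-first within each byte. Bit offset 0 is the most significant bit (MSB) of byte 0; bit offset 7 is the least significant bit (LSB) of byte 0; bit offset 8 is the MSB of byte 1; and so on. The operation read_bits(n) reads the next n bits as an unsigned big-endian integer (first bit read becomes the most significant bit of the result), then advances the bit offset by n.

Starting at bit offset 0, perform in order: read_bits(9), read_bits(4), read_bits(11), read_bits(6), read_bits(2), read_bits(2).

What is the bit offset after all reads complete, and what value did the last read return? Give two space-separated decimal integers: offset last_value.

Answer: 34 0

Derivation:
Read 1: bits[0:9] width=9 -> value=284 (bin 100011100); offset now 9 = byte 1 bit 1; 31 bits remain
Read 2: bits[9:13] width=4 -> value=5 (bin 0101); offset now 13 = byte 1 bit 5; 27 bits remain
Read 3: bits[13:24] width=11 -> value=1124 (bin 10001100100); offset now 24 = byte 3 bit 0; 16 bits remain
Read 4: bits[24:30] width=6 -> value=17 (bin 010001); offset now 30 = byte 3 bit 6; 10 bits remain
Read 5: bits[30:32] width=2 -> value=2 (bin 10); offset now 32 = byte 4 bit 0; 8 bits remain
Read 6: bits[32:34] width=2 -> value=0 (bin 00); offset now 34 = byte 4 bit 2; 6 bits remain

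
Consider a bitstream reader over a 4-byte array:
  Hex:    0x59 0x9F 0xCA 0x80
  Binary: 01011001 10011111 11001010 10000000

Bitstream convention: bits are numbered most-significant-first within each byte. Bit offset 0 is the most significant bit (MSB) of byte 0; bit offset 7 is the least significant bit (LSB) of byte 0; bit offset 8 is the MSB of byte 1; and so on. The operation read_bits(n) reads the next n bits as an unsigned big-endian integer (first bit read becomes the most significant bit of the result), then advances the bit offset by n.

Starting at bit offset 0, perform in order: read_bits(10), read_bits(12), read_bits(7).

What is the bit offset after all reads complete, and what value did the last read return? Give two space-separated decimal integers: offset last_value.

Read 1: bits[0:10] width=10 -> value=358 (bin 0101100110); offset now 10 = byte 1 bit 2; 22 bits remain
Read 2: bits[10:22] width=12 -> value=2034 (bin 011111110010); offset now 22 = byte 2 bit 6; 10 bits remain
Read 3: bits[22:29] width=7 -> value=80 (bin 1010000); offset now 29 = byte 3 bit 5; 3 bits remain

Answer: 29 80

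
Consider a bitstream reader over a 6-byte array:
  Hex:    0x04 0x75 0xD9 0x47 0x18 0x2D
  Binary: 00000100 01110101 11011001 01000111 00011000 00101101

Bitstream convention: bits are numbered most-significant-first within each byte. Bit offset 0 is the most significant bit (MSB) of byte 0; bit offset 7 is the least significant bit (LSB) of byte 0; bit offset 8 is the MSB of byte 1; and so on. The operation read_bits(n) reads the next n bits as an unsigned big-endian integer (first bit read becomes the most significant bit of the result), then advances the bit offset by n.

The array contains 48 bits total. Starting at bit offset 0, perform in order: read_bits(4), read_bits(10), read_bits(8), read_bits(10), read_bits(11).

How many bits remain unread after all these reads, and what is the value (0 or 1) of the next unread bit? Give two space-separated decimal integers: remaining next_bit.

Answer: 5 0

Derivation:
Read 1: bits[0:4] width=4 -> value=0 (bin 0000); offset now 4 = byte 0 bit 4; 44 bits remain
Read 2: bits[4:14] width=10 -> value=285 (bin 0100011101); offset now 14 = byte 1 bit 6; 34 bits remain
Read 3: bits[14:22] width=8 -> value=118 (bin 01110110); offset now 22 = byte 2 bit 6; 26 bits remain
Read 4: bits[22:32] width=10 -> value=327 (bin 0101000111); offset now 32 = byte 4 bit 0; 16 bits remain
Read 5: bits[32:43] width=11 -> value=193 (bin 00011000001); offset now 43 = byte 5 bit 3; 5 bits remain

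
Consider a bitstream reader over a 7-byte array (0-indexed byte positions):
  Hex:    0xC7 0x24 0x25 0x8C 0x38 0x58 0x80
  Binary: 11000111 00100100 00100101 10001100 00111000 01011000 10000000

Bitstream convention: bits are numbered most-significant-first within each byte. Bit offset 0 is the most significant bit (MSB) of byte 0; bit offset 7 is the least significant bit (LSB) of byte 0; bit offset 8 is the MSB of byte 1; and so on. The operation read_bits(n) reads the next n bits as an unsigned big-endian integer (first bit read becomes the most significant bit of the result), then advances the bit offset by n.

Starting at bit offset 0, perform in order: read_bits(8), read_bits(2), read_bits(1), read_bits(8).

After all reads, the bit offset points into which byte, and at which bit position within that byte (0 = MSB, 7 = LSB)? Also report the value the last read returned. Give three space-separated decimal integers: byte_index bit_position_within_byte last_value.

Answer: 2 3 33

Derivation:
Read 1: bits[0:8] width=8 -> value=199 (bin 11000111); offset now 8 = byte 1 bit 0; 48 bits remain
Read 2: bits[8:10] width=2 -> value=0 (bin 00); offset now 10 = byte 1 bit 2; 46 bits remain
Read 3: bits[10:11] width=1 -> value=1 (bin 1); offset now 11 = byte 1 bit 3; 45 bits remain
Read 4: bits[11:19] width=8 -> value=33 (bin 00100001); offset now 19 = byte 2 bit 3; 37 bits remain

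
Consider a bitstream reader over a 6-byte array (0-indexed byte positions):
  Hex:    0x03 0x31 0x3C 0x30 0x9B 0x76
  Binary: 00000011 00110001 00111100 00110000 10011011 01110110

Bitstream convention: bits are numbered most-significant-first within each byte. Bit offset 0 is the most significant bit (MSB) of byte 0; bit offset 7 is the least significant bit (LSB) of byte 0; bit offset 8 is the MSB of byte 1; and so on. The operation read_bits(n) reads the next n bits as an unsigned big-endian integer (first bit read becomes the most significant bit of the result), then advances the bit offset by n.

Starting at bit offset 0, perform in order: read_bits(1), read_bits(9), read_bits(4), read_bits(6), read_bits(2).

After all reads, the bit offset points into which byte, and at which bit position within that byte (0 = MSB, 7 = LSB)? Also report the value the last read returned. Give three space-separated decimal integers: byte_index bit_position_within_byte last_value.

Read 1: bits[0:1] width=1 -> value=0 (bin 0); offset now 1 = byte 0 bit 1; 47 bits remain
Read 2: bits[1:10] width=9 -> value=12 (bin 000001100); offset now 10 = byte 1 bit 2; 38 bits remain
Read 3: bits[10:14] width=4 -> value=12 (bin 1100); offset now 14 = byte 1 bit 6; 34 bits remain
Read 4: bits[14:20] width=6 -> value=19 (bin 010011); offset now 20 = byte 2 bit 4; 28 bits remain
Read 5: bits[20:22] width=2 -> value=3 (bin 11); offset now 22 = byte 2 bit 6; 26 bits remain

Answer: 2 6 3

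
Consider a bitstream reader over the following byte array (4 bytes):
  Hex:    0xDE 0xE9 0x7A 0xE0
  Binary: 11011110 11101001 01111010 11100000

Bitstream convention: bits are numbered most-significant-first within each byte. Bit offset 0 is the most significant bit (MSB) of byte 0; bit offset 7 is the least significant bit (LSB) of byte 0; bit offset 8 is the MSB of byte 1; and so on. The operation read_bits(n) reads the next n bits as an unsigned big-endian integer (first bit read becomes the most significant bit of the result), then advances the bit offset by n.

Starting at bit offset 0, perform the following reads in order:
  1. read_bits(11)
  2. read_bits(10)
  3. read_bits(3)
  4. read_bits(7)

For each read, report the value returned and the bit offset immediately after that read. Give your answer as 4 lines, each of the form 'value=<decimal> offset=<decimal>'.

Read 1: bits[0:11] width=11 -> value=1783 (bin 11011110111); offset now 11 = byte 1 bit 3; 21 bits remain
Read 2: bits[11:21] width=10 -> value=303 (bin 0100101111); offset now 21 = byte 2 bit 5; 11 bits remain
Read 3: bits[21:24] width=3 -> value=2 (bin 010); offset now 24 = byte 3 bit 0; 8 bits remain
Read 4: bits[24:31] width=7 -> value=112 (bin 1110000); offset now 31 = byte 3 bit 7; 1 bits remain

Answer: value=1783 offset=11
value=303 offset=21
value=2 offset=24
value=112 offset=31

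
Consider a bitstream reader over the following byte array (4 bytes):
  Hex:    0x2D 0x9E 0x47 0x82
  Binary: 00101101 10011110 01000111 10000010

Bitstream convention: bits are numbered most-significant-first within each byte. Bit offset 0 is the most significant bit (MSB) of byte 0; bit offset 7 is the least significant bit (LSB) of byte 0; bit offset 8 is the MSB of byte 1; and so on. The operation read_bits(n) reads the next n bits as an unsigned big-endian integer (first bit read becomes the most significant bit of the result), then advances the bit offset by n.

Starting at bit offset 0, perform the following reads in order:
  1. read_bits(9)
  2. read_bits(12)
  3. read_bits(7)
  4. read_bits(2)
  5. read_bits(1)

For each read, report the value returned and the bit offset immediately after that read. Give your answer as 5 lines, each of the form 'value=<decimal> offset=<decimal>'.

Read 1: bits[0:9] width=9 -> value=91 (bin 001011011); offset now 9 = byte 1 bit 1; 23 bits remain
Read 2: bits[9:21] width=12 -> value=968 (bin 001111001000); offset now 21 = byte 2 bit 5; 11 bits remain
Read 3: bits[21:28] width=7 -> value=120 (bin 1111000); offset now 28 = byte 3 bit 4; 4 bits remain
Read 4: bits[28:30] width=2 -> value=0 (bin 00); offset now 30 = byte 3 bit 6; 2 bits remain
Read 5: bits[30:31] width=1 -> value=1 (bin 1); offset now 31 = byte 3 bit 7; 1 bits remain

Answer: value=91 offset=9
value=968 offset=21
value=120 offset=28
value=0 offset=30
value=1 offset=31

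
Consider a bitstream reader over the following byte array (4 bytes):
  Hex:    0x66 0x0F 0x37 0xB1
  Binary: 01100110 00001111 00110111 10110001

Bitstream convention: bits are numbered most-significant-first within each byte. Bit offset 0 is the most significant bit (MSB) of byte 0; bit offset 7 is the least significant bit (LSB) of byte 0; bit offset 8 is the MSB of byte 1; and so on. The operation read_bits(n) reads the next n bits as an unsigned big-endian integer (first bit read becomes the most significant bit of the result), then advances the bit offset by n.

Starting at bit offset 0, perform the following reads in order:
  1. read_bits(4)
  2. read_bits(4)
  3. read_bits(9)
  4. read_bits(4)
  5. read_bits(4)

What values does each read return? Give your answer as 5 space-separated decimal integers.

Read 1: bits[0:4] width=4 -> value=6 (bin 0110); offset now 4 = byte 0 bit 4; 28 bits remain
Read 2: bits[4:8] width=4 -> value=6 (bin 0110); offset now 8 = byte 1 bit 0; 24 bits remain
Read 3: bits[8:17] width=9 -> value=30 (bin 000011110); offset now 17 = byte 2 bit 1; 15 bits remain
Read 4: bits[17:21] width=4 -> value=6 (bin 0110); offset now 21 = byte 2 bit 5; 11 bits remain
Read 5: bits[21:25] width=4 -> value=15 (bin 1111); offset now 25 = byte 3 bit 1; 7 bits remain

Answer: 6 6 30 6 15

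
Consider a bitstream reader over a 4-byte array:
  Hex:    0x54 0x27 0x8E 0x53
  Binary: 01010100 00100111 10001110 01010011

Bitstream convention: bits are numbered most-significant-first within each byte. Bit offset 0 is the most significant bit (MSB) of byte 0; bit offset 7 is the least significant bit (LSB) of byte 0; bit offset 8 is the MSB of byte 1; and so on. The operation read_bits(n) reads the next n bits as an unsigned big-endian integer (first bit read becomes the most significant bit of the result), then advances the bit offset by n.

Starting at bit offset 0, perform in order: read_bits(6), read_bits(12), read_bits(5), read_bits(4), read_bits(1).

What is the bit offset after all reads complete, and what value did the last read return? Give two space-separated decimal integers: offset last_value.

Answer: 28 1

Derivation:
Read 1: bits[0:6] width=6 -> value=21 (bin 010101); offset now 6 = byte 0 bit 6; 26 bits remain
Read 2: bits[6:18] width=12 -> value=158 (bin 000010011110); offset now 18 = byte 2 bit 2; 14 bits remain
Read 3: bits[18:23] width=5 -> value=7 (bin 00111); offset now 23 = byte 2 bit 7; 9 bits remain
Read 4: bits[23:27] width=4 -> value=2 (bin 0010); offset now 27 = byte 3 bit 3; 5 bits remain
Read 5: bits[27:28] width=1 -> value=1 (bin 1); offset now 28 = byte 3 bit 4; 4 bits remain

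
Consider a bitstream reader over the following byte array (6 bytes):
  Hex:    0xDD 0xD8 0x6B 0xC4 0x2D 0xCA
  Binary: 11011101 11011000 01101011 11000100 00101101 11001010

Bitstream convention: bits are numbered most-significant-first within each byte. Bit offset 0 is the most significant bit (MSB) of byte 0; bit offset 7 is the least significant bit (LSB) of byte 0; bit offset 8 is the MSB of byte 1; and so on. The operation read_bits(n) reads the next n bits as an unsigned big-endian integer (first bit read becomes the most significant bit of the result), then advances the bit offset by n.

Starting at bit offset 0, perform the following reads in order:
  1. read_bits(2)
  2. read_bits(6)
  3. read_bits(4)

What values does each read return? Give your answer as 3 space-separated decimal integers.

Answer: 3 29 13

Derivation:
Read 1: bits[0:2] width=2 -> value=3 (bin 11); offset now 2 = byte 0 bit 2; 46 bits remain
Read 2: bits[2:8] width=6 -> value=29 (bin 011101); offset now 8 = byte 1 bit 0; 40 bits remain
Read 3: bits[8:12] width=4 -> value=13 (bin 1101); offset now 12 = byte 1 bit 4; 36 bits remain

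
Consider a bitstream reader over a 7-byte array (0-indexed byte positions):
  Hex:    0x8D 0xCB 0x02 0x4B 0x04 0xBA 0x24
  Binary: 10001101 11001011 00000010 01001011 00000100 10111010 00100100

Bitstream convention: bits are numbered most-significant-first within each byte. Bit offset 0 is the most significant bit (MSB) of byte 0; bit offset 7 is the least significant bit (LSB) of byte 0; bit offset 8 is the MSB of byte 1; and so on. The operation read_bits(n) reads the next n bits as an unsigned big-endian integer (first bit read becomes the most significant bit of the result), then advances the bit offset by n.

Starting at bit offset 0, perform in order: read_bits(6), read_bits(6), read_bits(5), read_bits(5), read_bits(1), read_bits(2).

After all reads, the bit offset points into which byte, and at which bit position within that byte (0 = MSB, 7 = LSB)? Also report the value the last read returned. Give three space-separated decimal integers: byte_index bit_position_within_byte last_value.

Answer: 3 1 0

Derivation:
Read 1: bits[0:6] width=6 -> value=35 (bin 100011); offset now 6 = byte 0 bit 6; 50 bits remain
Read 2: bits[6:12] width=6 -> value=28 (bin 011100); offset now 12 = byte 1 bit 4; 44 bits remain
Read 3: bits[12:17] width=5 -> value=22 (bin 10110); offset now 17 = byte 2 bit 1; 39 bits remain
Read 4: bits[17:22] width=5 -> value=0 (bin 00000); offset now 22 = byte 2 bit 6; 34 bits remain
Read 5: bits[22:23] width=1 -> value=1 (bin 1); offset now 23 = byte 2 bit 7; 33 bits remain
Read 6: bits[23:25] width=2 -> value=0 (bin 00); offset now 25 = byte 3 bit 1; 31 bits remain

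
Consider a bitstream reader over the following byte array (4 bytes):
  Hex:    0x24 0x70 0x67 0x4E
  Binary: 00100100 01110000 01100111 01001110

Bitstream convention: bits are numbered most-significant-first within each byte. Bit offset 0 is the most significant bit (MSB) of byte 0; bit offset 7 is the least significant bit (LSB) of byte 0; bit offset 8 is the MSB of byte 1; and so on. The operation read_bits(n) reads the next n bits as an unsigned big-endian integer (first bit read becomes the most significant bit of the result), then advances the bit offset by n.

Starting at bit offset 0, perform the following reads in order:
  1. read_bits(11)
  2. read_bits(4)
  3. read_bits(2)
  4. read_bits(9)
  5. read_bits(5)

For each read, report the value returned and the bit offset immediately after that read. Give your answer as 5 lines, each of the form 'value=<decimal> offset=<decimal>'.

Read 1: bits[0:11] width=11 -> value=291 (bin 00100100011); offset now 11 = byte 1 bit 3; 21 bits remain
Read 2: bits[11:15] width=4 -> value=8 (bin 1000); offset now 15 = byte 1 bit 7; 17 bits remain
Read 3: bits[15:17] width=2 -> value=0 (bin 00); offset now 17 = byte 2 bit 1; 15 bits remain
Read 4: bits[17:26] width=9 -> value=413 (bin 110011101); offset now 26 = byte 3 bit 2; 6 bits remain
Read 5: bits[26:31] width=5 -> value=7 (bin 00111); offset now 31 = byte 3 bit 7; 1 bits remain

Answer: value=291 offset=11
value=8 offset=15
value=0 offset=17
value=413 offset=26
value=7 offset=31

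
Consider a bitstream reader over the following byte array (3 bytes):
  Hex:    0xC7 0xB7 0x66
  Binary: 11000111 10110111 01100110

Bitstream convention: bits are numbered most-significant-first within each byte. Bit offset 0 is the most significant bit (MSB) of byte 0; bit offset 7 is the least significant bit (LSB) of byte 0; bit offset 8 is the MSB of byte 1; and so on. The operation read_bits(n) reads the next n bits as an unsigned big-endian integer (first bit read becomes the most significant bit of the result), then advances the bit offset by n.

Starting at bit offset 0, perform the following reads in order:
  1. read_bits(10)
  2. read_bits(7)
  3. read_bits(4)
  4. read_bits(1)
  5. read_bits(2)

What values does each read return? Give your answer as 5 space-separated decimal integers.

Read 1: bits[0:10] width=10 -> value=798 (bin 1100011110); offset now 10 = byte 1 bit 2; 14 bits remain
Read 2: bits[10:17] width=7 -> value=110 (bin 1101110); offset now 17 = byte 2 bit 1; 7 bits remain
Read 3: bits[17:21] width=4 -> value=12 (bin 1100); offset now 21 = byte 2 bit 5; 3 bits remain
Read 4: bits[21:22] width=1 -> value=1 (bin 1); offset now 22 = byte 2 bit 6; 2 bits remain
Read 5: bits[22:24] width=2 -> value=2 (bin 10); offset now 24 = byte 3 bit 0; 0 bits remain

Answer: 798 110 12 1 2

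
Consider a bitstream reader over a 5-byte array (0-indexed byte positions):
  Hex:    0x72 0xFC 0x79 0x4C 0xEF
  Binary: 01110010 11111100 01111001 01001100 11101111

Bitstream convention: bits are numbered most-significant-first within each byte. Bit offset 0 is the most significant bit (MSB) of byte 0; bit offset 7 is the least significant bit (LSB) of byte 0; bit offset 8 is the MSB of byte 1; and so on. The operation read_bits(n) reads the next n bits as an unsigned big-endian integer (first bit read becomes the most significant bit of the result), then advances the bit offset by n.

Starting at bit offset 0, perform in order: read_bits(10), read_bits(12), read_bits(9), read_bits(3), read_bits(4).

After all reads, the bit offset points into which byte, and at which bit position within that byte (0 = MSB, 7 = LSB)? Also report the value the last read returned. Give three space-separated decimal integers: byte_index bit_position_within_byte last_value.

Read 1: bits[0:10] width=10 -> value=459 (bin 0111001011); offset now 10 = byte 1 bit 2; 30 bits remain
Read 2: bits[10:22] width=12 -> value=3870 (bin 111100011110); offset now 22 = byte 2 bit 6; 18 bits remain
Read 3: bits[22:31] width=9 -> value=166 (bin 010100110); offset now 31 = byte 3 bit 7; 9 bits remain
Read 4: bits[31:34] width=3 -> value=3 (bin 011); offset now 34 = byte 4 bit 2; 6 bits remain
Read 5: bits[34:38] width=4 -> value=11 (bin 1011); offset now 38 = byte 4 bit 6; 2 bits remain

Answer: 4 6 11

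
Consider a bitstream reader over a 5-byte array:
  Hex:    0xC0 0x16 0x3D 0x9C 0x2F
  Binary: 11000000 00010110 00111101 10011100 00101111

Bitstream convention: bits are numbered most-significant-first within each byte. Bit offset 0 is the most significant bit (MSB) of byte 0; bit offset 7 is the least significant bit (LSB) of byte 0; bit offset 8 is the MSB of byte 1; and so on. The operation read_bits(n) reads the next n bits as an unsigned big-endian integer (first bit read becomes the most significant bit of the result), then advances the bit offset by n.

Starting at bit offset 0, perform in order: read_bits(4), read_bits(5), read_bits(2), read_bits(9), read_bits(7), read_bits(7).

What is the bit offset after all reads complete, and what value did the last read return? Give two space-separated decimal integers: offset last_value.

Answer: 34 112

Derivation:
Read 1: bits[0:4] width=4 -> value=12 (bin 1100); offset now 4 = byte 0 bit 4; 36 bits remain
Read 2: bits[4:9] width=5 -> value=0 (bin 00000); offset now 9 = byte 1 bit 1; 31 bits remain
Read 3: bits[9:11] width=2 -> value=0 (bin 00); offset now 11 = byte 1 bit 3; 29 bits remain
Read 4: bits[11:20] width=9 -> value=355 (bin 101100011); offset now 20 = byte 2 bit 4; 20 bits remain
Read 5: bits[20:27] width=7 -> value=108 (bin 1101100); offset now 27 = byte 3 bit 3; 13 bits remain
Read 6: bits[27:34] width=7 -> value=112 (bin 1110000); offset now 34 = byte 4 bit 2; 6 bits remain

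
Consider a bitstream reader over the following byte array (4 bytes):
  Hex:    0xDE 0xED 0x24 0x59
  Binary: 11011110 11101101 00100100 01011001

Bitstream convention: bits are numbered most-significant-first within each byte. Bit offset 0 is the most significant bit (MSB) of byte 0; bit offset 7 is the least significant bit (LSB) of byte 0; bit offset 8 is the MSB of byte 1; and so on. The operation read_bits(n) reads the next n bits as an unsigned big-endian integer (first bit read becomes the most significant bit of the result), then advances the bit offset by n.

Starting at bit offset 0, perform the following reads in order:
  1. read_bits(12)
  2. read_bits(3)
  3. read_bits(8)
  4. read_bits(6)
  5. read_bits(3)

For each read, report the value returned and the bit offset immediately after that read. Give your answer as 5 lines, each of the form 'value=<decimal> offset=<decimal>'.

Answer: value=3566 offset=12
value=6 offset=15
value=146 offset=23
value=11 offset=29
value=1 offset=32

Derivation:
Read 1: bits[0:12] width=12 -> value=3566 (bin 110111101110); offset now 12 = byte 1 bit 4; 20 bits remain
Read 2: bits[12:15] width=3 -> value=6 (bin 110); offset now 15 = byte 1 bit 7; 17 bits remain
Read 3: bits[15:23] width=8 -> value=146 (bin 10010010); offset now 23 = byte 2 bit 7; 9 bits remain
Read 4: bits[23:29] width=6 -> value=11 (bin 001011); offset now 29 = byte 3 bit 5; 3 bits remain
Read 5: bits[29:32] width=3 -> value=1 (bin 001); offset now 32 = byte 4 bit 0; 0 bits remain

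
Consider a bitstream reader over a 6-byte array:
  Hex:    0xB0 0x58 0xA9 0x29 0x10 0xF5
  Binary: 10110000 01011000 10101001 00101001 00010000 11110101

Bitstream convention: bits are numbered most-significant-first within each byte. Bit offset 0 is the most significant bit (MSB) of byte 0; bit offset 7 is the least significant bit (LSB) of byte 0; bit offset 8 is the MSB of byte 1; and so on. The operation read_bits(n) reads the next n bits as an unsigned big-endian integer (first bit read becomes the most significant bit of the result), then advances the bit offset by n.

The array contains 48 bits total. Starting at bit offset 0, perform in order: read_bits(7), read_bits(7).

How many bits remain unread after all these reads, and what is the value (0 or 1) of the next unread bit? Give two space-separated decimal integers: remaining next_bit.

Read 1: bits[0:7] width=7 -> value=88 (bin 1011000); offset now 7 = byte 0 bit 7; 41 bits remain
Read 2: bits[7:14] width=7 -> value=22 (bin 0010110); offset now 14 = byte 1 bit 6; 34 bits remain

Answer: 34 0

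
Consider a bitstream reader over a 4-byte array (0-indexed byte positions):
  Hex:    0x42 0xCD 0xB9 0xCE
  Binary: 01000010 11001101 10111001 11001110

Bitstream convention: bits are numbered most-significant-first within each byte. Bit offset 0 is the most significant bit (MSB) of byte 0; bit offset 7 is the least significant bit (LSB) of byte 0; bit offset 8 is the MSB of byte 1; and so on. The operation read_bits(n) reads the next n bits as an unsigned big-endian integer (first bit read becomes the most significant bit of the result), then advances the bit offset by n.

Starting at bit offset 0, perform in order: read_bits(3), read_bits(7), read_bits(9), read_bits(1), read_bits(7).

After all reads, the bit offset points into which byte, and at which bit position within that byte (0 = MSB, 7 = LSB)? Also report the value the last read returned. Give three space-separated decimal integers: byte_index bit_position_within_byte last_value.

Read 1: bits[0:3] width=3 -> value=2 (bin 010); offset now 3 = byte 0 bit 3; 29 bits remain
Read 2: bits[3:10] width=7 -> value=11 (bin 0001011); offset now 10 = byte 1 bit 2; 22 bits remain
Read 3: bits[10:19] width=9 -> value=109 (bin 001101101); offset now 19 = byte 2 bit 3; 13 bits remain
Read 4: bits[19:20] width=1 -> value=1 (bin 1); offset now 20 = byte 2 bit 4; 12 bits remain
Read 5: bits[20:27] width=7 -> value=78 (bin 1001110); offset now 27 = byte 3 bit 3; 5 bits remain

Answer: 3 3 78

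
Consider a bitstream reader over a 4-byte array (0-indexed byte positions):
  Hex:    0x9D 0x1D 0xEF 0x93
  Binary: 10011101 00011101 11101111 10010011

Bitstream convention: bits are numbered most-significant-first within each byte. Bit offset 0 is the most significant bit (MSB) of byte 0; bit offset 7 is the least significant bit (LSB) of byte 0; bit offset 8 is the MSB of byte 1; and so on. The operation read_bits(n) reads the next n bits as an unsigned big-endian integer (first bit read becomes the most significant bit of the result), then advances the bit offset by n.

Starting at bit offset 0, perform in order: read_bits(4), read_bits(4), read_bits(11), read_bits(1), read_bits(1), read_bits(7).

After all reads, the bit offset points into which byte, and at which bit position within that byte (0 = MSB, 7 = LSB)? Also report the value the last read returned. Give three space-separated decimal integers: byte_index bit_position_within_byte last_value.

Read 1: bits[0:4] width=4 -> value=9 (bin 1001); offset now 4 = byte 0 bit 4; 28 bits remain
Read 2: bits[4:8] width=4 -> value=13 (bin 1101); offset now 8 = byte 1 bit 0; 24 bits remain
Read 3: bits[8:19] width=11 -> value=239 (bin 00011101111); offset now 19 = byte 2 bit 3; 13 bits remain
Read 4: bits[19:20] width=1 -> value=0 (bin 0); offset now 20 = byte 2 bit 4; 12 bits remain
Read 5: bits[20:21] width=1 -> value=1 (bin 1); offset now 21 = byte 2 bit 5; 11 bits remain
Read 6: bits[21:28] width=7 -> value=121 (bin 1111001); offset now 28 = byte 3 bit 4; 4 bits remain

Answer: 3 4 121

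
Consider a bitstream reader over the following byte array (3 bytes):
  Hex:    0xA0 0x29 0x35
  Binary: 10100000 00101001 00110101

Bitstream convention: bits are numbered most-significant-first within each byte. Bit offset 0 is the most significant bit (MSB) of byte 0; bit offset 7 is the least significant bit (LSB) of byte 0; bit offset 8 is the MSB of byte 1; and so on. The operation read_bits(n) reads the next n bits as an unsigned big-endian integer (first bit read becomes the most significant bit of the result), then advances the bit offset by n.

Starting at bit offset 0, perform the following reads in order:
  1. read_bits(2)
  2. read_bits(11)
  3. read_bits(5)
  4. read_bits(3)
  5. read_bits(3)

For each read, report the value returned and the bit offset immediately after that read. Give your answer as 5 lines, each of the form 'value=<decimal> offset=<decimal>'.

Answer: value=2 offset=2
value=1029 offset=13
value=4 offset=18
value=6 offset=21
value=5 offset=24

Derivation:
Read 1: bits[0:2] width=2 -> value=2 (bin 10); offset now 2 = byte 0 bit 2; 22 bits remain
Read 2: bits[2:13] width=11 -> value=1029 (bin 10000000101); offset now 13 = byte 1 bit 5; 11 bits remain
Read 3: bits[13:18] width=5 -> value=4 (bin 00100); offset now 18 = byte 2 bit 2; 6 bits remain
Read 4: bits[18:21] width=3 -> value=6 (bin 110); offset now 21 = byte 2 bit 5; 3 bits remain
Read 5: bits[21:24] width=3 -> value=5 (bin 101); offset now 24 = byte 3 bit 0; 0 bits remain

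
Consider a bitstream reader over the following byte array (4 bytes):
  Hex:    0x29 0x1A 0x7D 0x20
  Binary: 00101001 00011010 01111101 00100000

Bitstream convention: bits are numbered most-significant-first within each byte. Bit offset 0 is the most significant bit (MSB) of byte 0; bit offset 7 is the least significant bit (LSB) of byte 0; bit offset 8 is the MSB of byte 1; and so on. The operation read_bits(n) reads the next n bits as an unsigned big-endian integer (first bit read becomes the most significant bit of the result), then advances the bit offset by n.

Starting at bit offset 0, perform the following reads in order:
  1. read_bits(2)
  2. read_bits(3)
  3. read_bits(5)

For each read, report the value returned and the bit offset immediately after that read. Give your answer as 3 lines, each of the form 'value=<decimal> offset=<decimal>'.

Answer: value=0 offset=2
value=5 offset=5
value=4 offset=10

Derivation:
Read 1: bits[0:2] width=2 -> value=0 (bin 00); offset now 2 = byte 0 bit 2; 30 bits remain
Read 2: bits[2:5] width=3 -> value=5 (bin 101); offset now 5 = byte 0 bit 5; 27 bits remain
Read 3: bits[5:10] width=5 -> value=4 (bin 00100); offset now 10 = byte 1 bit 2; 22 bits remain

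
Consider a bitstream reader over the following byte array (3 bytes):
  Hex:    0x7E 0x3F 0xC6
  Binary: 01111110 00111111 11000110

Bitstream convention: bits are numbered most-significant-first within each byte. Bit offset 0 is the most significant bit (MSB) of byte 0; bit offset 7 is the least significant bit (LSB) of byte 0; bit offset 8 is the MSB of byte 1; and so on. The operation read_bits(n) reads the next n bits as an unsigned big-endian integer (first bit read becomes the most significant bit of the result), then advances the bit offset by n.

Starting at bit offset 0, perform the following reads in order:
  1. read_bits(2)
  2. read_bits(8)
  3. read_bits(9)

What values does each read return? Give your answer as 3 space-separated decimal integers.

Answer: 1 248 510

Derivation:
Read 1: bits[0:2] width=2 -> value=1 (bin 01); offset now 2 = byte 0 bit 2; 22 bits remain
Read 2: bits[2:10] width=8 -> value=248 (bin 11111000); offset now 10 = byte 1 bit 2; 14 bits remain
Read 3: bits[10:19] width=9 -> value=510 (bin 111111110); offset now 19 = byte 2 bit 3; 5 bits remain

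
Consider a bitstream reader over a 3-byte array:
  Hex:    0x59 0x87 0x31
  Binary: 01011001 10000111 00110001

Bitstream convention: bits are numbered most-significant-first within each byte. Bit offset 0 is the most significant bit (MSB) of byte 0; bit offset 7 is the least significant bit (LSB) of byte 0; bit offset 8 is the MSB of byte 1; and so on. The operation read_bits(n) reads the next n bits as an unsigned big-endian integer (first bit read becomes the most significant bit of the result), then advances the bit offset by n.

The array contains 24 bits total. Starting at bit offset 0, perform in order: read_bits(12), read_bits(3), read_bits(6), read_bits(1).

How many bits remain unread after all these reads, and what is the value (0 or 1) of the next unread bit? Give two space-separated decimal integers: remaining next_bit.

Read 1: bits[0:12] width=12 -> value=1432 (bin 010110011000); offset now 12 = byte 1 bit 4; 12 bits remain
Read 2: bits[12:15] width=3 -> value=3 (bin 011); offset now 15 = byte 1 bit 7; 9 bits remain
Read 3: bits[15:21] width=6 -> value=38 (bin 100110); offset now 21 = byte 2 bit 5; 3 bits remain
Read 4: bits[21:22] width=1 -> value=0 (bin 0); offset now 22 = byte 2 bit 6; 2 bits remain

Answer: 2 0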